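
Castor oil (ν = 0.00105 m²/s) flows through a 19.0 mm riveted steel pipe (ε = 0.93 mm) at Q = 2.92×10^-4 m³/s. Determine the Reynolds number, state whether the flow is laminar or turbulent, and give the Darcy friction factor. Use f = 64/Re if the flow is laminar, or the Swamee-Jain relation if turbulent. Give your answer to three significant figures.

Re ≈ 18.6; laminar; f = 64/Re ≈ 3.43

V = 4Q/(πD²) = 1.030 m/s
Re = VD/ν = 1.030·0.0190/0.00105 = 18.6
Re < 2300 → laminar → f = 64/Re = 3.434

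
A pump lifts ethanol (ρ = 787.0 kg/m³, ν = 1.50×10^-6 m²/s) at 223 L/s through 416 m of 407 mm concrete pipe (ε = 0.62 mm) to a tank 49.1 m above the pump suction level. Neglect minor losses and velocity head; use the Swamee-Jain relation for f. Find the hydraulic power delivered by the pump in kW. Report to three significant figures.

P_hyd ≈ 90.4 kW

V = 4Q/(πD²) = 1.714 m/s; Re = 4.65×10^5; ε/D = 0.00152; f = 0.02241
h_f = f(L/D)V²/2g = 3.430 m
Total head H = z + h_f = 49.1 + 3.430 = 52.53 m
P_hyd = ρgQH = 787.0·9.81·0.223·52.53 = 90.44 kW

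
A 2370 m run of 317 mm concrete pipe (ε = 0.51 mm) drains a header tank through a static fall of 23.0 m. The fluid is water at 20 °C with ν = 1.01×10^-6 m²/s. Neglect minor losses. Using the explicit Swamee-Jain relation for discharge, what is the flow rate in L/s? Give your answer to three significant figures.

Q ≈ 129 L/s

Swamee-Jain (Type II): Q = -0.965·√(gD⁵h_f/L)·ln[ε/(3.7D) + √(3.17ν²L/(gD³h_f))]
√(gD⁵h_f/L) = √(9.81·0.317⁵·23.0/2370) = 0.01746
ε/(3.7D) = 4.35×10^-4; √(3.17ν²L/(gD³h_f)) = 3.27×10^-5
Q = -0.965·0.01746·ln(4.675×10^-4) = 0.1292 m³/s
Check: V = 1.64 m/s, Re = 5.14×10^5, f = 0.02265, h_f = 23.1 m ≈ 23.0 m ✓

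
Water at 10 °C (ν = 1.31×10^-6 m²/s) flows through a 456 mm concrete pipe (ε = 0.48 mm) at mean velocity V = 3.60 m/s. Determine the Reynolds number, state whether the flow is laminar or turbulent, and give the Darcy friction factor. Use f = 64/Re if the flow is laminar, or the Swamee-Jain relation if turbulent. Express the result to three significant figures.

Re ≈ 1.25×10^6; turbulent; f ≈ 0.0202

Re = VD/ν = 3.600·0.456/1.31×10^-6 = 1.25×10^6
Re > 4000 → turbulent; ε/D = 0.00105
Swamee-Jain: f = 0.02020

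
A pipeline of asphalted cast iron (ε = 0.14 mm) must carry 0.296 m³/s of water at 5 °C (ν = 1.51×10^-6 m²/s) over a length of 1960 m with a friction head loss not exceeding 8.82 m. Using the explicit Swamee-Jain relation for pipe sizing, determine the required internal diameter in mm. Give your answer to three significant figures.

D ≈ 490 mm

Swamee-Jain (Type III): D = 0.66·[ε^1.25·(LQ²/(gh_f))^4.75 + ν·Q^9.4·(L/(gh_f))^5.2]^0.04
LQ²/(gh_f) = 1.985; L/(gh_f) = 22.65
Term 1 = ε^1.25·(…)^4.75 = 3.95×10^-4; Term 2 = ν·Q^9.4·(…)^5.2 = 1.80×10^-4
D = 0.66·(3.95×10^-4 + 1.80×10^-4)^0.04 = 0.4897 m = 490 mm
Check: V = 1.57 m/s, Re = 5.10×10^5, f = 0.01624, h_f = 8.18 m ≈ 8.82 m ✓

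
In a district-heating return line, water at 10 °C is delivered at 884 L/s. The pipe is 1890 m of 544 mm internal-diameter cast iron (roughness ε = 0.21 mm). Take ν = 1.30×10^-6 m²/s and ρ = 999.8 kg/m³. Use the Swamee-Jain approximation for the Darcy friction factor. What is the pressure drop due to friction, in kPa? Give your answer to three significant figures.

V = 4Q/(πD²) = 4·0.884/(π·0.544²) = 3.803 m/s
Re = VD/ν = 3.803·0.544/1.30×10^-6 = 1.59×10^6 → turbulent
ε/D = 0.21/544 = 3.86×10^-4
Swamee-Jain: f = 0.01624
h_f = f(L/D)V²/(2g) = 0.01624·(1890/0.544)·3.803²/(2·9.81) = 41.61 m
Δp = ρg·h_f = 999.8·9.81·41.61 = 408.1 kPa

Δp ≈ 408 kPa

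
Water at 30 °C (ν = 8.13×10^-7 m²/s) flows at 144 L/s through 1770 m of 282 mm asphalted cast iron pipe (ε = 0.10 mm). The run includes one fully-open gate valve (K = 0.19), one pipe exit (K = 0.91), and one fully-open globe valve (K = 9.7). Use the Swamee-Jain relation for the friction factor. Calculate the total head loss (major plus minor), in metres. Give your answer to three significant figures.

V = 4Q/(πD²) = 2.306 m/s; V²/2g = 0.2709 m
Re = 8.00×10^5, ε/D = 3.55×10^-4 → f = 0.01637 (Swamee-Jain)
Major: h_f = f(L/D)·V²/2g = 0.01637·6277·0.2709 = 27.85 m
Minor: ΣK = 10.8; h_m = ΣK·V²/2g = 2.926 m
Total H_L = 27.85 + 2.926 = 30.77 m

H_L ≈ 30.8 m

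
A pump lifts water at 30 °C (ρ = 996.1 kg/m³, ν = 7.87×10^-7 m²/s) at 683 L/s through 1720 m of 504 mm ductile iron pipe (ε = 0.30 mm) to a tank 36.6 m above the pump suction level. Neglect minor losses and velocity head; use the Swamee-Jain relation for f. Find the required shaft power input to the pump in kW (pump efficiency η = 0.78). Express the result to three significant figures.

P_shaft ≈ 621 kW

V = 4Q/(πD²) = 3.423 m/s; Re = 2.19×10^6; ε/D = 5.95×10^-4; f = 0.01764
h_f = f(L/D)V²/2g = 35.97 m
Total head H = z + h_f = 36.6 + 35.97 = 72.57 m
P_hyd = ρgQH = 996.1·9.81·0.683·72.57 = 484.3 kW
P_shaft = P_hyd/η = 484.3/0.78 = 621.0 kW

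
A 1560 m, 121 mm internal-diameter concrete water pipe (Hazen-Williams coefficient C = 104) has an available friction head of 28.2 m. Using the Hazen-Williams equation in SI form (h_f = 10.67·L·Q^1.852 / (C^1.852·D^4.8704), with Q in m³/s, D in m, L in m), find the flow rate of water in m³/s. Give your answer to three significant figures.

Rearranging: Q = [h_f·C^1.852·D^4.8704 / (10.67·L)]^(1/1.852)
Q = [28.2·104^1.852·0.121^4.8704 / (10.67·1560)]^0.540 = 0.01284 m³/s

Q ≈ 0.0128 m³/s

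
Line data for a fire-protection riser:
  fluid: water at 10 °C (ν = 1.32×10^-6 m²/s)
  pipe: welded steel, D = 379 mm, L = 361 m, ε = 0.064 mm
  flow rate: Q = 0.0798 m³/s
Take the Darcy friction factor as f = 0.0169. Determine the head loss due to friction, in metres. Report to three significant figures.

V = 4Q/(πD²) = 4·0.0798/(π·0.379²) = 0.7074 m/s
h_f = f(L/D)V²/(2g) = 0.01690·(361/0.379)·0.7074²/(2·9.81) = 0.4105 m

h_f ≈ 0.411 m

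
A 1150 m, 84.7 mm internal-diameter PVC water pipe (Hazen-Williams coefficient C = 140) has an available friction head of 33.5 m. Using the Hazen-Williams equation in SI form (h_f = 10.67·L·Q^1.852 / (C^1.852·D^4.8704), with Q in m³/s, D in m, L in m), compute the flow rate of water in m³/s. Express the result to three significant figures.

Q ≈ 0.00876 m³/s

Rearranging: Q = [h_f·C^1.852·D^4.8704 / (10.67·L)]^(1/1.852)
Q = [33.5·140^1.852·0.0847^4.8704 / (10.67·1150)]^0.540 = 0.008756 m³/s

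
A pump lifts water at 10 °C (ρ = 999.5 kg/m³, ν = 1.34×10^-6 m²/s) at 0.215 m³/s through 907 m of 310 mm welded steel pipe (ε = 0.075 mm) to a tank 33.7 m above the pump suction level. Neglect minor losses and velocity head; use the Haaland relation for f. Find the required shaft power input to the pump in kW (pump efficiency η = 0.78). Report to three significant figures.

V = 4Q/(πD²) = 2.849 m/s; Re = 6.59×10^5; ε/D = 2.42×10^-4; f = 0.01538
h_f = f(L/D)V²/2g = 18.61 m
Total head H = z + h_f = 33.7 + 18.61 = 52.31 m
P_hyd = ρgQH = 999.5·9.81·0.215·52.31 = 110.3 kW
P_shaft = P_hyd/η = 110.3/0.78 = 141.4 kW

P_shaft ≈ 141 kW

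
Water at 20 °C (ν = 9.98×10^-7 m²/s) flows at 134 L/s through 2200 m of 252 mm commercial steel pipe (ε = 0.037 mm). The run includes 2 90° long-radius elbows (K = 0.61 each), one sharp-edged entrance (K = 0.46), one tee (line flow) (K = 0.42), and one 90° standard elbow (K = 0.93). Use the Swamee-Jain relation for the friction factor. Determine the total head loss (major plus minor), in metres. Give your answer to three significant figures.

H_L ≈ 47.9 m

V = 4Q/(πD²) = 2.687 m/s; V²/2g = 0.3679 m
Re = 6.78×10^5, ε/D = 1.47×10^-4 → f = 0.01457 (Swamee-Jain)
Major: h_f = f(L/D)·V²/2g = 0.01457·8730·0.3679 = 46.80 m
Minor: ΣK = 3.03; h_m = ΣK·V²/2g = 1.115 m
Total H_L = 46.80 + 1.115 = 47.91 m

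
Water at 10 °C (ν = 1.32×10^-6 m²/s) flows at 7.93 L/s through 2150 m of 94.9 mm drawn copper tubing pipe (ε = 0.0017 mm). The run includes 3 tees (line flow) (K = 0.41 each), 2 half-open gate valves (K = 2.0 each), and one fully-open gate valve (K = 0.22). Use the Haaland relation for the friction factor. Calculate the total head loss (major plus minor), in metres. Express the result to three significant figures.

V = 4Q/(πD²) = 1.121 m/s; V²/2g = 0.06406 m
Re = 8.06×10^4, ε/D = 1.79×10^-5 → f = 0.01871 (Haaland)
Major: h_f = f(L/D)·V²/2g = 0.01871·22655·0.06406 = 27.16 m
Minor: ΣK = 5.45; h_m = ΣK·V²/2g = 0.3491 m
Total H_L = 27.16 + 0.3491 = 27.51 m

H_L ≈ 27.5 m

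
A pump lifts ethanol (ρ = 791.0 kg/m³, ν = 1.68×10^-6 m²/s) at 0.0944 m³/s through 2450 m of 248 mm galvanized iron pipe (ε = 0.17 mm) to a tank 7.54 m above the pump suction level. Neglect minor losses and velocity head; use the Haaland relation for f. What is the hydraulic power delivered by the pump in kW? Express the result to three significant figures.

P_hyd ≈ 32.5 kW

V = 4Q/(πD²) = 1.954 m/s; Re = 2.88×10^5; ε/D = 6.85×10^-4; f = 0.01912
h_f = f(L/D)V²/2g = 36.76 m
Total head H = z + h_f = 7.54 + 36.76 = 44.30 m
P_hyd = ρgQH = 791.0·9.81·0.0944·44.30 = 32.45 kW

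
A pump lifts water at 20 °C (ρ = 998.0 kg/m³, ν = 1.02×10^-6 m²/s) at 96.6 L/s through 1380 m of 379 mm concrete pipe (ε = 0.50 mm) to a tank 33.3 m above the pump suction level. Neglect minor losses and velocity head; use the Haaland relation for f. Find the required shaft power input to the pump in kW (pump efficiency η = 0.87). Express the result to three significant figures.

V = 4Q/(πD²) = 0.8563 m/s; Re = 3.18×10^5; ε/D = 0.00132; f = 0.02174
h_f = f(L/D)V²/2g = 2.958 m
Total head H = z + h_f = 33.3 + 2.958 = 36.26 m
P_hyd = ρgQH = 998.0·9.81·0.0966·36.26 = 34.29 kW
P_shaft = P_hyd/η = 34.29/0.87 = 39.41 kW

P_shaft ≈ 39.4 kW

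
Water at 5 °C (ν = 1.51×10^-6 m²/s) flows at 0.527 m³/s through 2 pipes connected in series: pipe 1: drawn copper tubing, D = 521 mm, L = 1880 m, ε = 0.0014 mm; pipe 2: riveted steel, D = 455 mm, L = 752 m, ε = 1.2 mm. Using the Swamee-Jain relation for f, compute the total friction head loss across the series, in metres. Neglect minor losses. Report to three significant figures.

H ≈ 36.0 m

Pipe 1: V = 2.472 m/s, Re = 8.53×10^5, ε/D = 2.69×10^-6, f = 0.01199, h_1 = f(L/D)V²/2g = 13.47 m
Pipe 2: V = 3.241 m/s, Re = 9.77×10^5, ε/D = 0.00264, f = 0.02547, h_2 = f(L/D)V²/2g = 22.54 m
Series → Q common, losses add: H = Σh = 36.01 m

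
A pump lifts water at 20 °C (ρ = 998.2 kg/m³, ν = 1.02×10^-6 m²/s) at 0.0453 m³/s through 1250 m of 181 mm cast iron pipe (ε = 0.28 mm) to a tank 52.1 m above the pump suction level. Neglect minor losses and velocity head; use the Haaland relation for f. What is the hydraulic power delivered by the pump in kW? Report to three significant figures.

V = 4Q/(πD²) = 1.761 m/s; Re = 3.12×10^5; ε/D = 0.00155; f = 0.02255
h_f = f(L/D)V²/2g = 24.60 m
Total head H = z + h_f = 52.1 + 24.60 = 76.70 m
P_hyd = ρgQH = 998.2·9.81·0.0453·76.70 = 34.03 kW

P_hyd ≈ 34.0 kW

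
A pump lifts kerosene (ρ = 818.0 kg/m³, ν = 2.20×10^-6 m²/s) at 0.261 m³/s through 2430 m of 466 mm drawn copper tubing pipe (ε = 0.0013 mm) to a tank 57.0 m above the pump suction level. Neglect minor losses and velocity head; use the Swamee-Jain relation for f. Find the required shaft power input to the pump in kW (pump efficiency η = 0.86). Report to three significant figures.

P_shaft ≈ 160 kW

V = 4Q/(πD²) = 1.530 m/s; Re = 3.24×10^5; ε/D = 2.79×10^-6; f = 0.01420
h_f = f(L/D)V²/2g = 8.840 m
Total head H = z + h_f = 57.0 + 8.840 = 65.84 m
P_hyd = ρgQH = 818.0·9.81·0.261·65.84 = 137.9 kW
P_shaft = P_hyd/η = 137.9/0.86 = 160.3 kW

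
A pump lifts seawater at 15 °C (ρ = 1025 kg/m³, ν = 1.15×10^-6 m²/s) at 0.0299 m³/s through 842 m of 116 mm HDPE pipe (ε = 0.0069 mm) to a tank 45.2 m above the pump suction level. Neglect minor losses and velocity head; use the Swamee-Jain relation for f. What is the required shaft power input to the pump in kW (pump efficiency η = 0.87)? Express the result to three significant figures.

P_shaft ≈ 31.1 kW

V = 4Q/(πD²) = 2.829 m/s; Re = 2.85×10^5; ε/D = 5.95×10^-5; f = 0.01515
h_f = f(L/D)V²/2g = 44.87 m
Total head H = z + h_f = 45.2 + 44.87 = 90.07 m
P_hyd = ρgQH = 1025·9.81·0.0299·90.07 = 27.08 kW
P_shaft = P_hyd/η = 27.08/0.87 = 31.13 kW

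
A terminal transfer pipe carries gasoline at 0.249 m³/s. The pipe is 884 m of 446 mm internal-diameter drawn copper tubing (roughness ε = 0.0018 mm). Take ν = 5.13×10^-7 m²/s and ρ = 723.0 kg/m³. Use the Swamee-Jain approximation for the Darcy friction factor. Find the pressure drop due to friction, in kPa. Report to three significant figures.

V = 4Q/(πD²) = 4·0.249/(π·0.446²) = 1.594 m/s
Re = VD/ν = 1.594·0.446/5.13×10^-7 = 1.39×10^6 → turbulent
ε/D = 0.0018/446 = 4.04×10^-6
Swamee-Jain: f = 0.01112
h_f = f(L/D)V²/(2g) = 0.01112·(884/0.446)·1.594²/(2·9.81) = 2.854 m
Δp = ρg·h_f = 723.0·9.81·2.854 = 20.24 kPa

Δp ≈ 20.2 kPa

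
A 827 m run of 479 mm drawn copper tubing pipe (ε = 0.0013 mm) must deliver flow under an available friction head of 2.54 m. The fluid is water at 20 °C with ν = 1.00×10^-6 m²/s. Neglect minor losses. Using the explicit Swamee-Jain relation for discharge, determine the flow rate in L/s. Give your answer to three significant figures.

Swamee-Jain (Type II): Q = -0.965·√(gD⁵h_f/L)·ln[ε/(3.7D) + √(3.17ν²L/(gD³h_f))]
√(gD⁵h_f/L) = √(9.81·0.479⁵·2.54/827) = 0.02756
ε/(3.7D) = 7.34×10^-7; √(3.17ν²L/(gD³h_f)) = 3.09×10^-5
Q = -0.965·0.02756·ln(3.167×10^-5) = 0.2756 m³/s
Check: V = 1.53 m/s, Re = 7.32×10^5, f = 0.01230, h_f = 2.53 m ≈ 2.54 m ✓

Q ≈ 276 L/s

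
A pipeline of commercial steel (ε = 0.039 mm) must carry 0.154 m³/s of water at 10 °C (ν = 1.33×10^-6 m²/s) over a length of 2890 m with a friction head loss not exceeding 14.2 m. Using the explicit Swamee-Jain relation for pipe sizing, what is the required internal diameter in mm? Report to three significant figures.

Swamee-Jain (Type III): D = 0.66·[ε^1.25·(LQ²/(gh_f))^4.75 + ν·Q^9.4·(L/(gh_f))^5.2]^0.04
LQ²/(gh_f) = 0.4920; L/(gh_f) = 20.75
Term 1 = ε^1.25·(…)^4.75 = 1.06×10^-7; Term 2 = ν·Q^9.4·(…)^5.2 = 2.16×10^-7
D = 0.66·(1.06×10^-7 + 2.16×10^-7)^0.04 = 0.3630 m = 363 mm
Check: V = 1.49 m/s, Re = 4.06×10^5, f = 0.01491, h_f = 13.4 m ≈ 14.2 m ✓

D ≈ 363 mm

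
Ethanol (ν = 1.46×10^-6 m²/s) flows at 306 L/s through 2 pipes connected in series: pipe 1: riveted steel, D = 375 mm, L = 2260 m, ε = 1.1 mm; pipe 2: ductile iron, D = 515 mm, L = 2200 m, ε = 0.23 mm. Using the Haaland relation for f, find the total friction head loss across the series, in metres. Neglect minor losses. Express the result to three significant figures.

H ≈ 69.9 m

Pipe 1: V = 2.771 m/s, Re = 7.12×10^5, ε/D = 0.00293, f = 0.02623, h_1 = f(L/D)V²/2g = 61.84 m
Pipe 2: V = 1.469 m/s, Re = 5.18×10^5, ε/D = 4.47×10^-4, f = 0.01720, h_2 = f(L/D)V²/2g = 8.081 m
Series → Q common, losses add: H = Σh = 69.92 m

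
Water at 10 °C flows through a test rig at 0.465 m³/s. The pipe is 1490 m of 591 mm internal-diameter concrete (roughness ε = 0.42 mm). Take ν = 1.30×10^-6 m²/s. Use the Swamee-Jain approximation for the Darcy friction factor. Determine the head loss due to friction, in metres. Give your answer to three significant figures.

h_f ≈ 6.91 m

V = 4Q/(πD²) = 4·0.465/(π·0.591²) = 1.695 m/s
Re = VD/ν = 1.695·0.591/1.30×10^-6 = 7.71×10^5 → turbulent
ε/D = 0.42/591 = 7.11×10^-4
Swamee-Jain: f = 0.01871
h_f = f(L/D)V²/(2g) = 0.01871·(1490/0.591)·1.695²/(2·9.81) = 6.907 m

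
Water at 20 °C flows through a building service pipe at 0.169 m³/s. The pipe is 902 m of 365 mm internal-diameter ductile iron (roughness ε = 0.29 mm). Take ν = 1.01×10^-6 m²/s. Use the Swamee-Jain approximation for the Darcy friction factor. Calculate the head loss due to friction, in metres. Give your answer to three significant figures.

h_f ≈ 6.34 m

V = 4Q/(πD²) = 4·0.169/(π·0.365²) = 1.615 m/s
Re = VD/ν = 1.615·0.365/1.01×10^-6 = 5.84×10^5 → turbulent
ε/D = 0.29/365 = 7.95×10^-4
Swamee-Jain: f = 0.01930
h_f = f(L/D)V²/(2g) = 0.01930·(902/0.365)·1.615²/(2·9.81) = 6.342 m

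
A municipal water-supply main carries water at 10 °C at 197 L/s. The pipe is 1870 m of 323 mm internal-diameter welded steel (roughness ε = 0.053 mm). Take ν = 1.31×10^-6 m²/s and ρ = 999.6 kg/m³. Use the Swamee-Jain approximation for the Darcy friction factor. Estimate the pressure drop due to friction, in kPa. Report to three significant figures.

Δp ≈ 250 kPa

V = 4Q/(πD²) = 4·0.197/(π·0.323²) = 2.404 m/s
Re = VD/ν = 2.404·0.323/1.31×10^-6 = 5.93×10^5 → turbulent
ε/D = 0.053/323 = 1.64×10^-4
Swamee-Jain: f = 0.01493
h_f = f(L/D)V²/(2g) = 0.01493·(1870/0.323)·2.404²/(2·9.81) = 25.47 m
Δp = ρg·h_f = 999.6·9.81·25.47 = 249.7 kPa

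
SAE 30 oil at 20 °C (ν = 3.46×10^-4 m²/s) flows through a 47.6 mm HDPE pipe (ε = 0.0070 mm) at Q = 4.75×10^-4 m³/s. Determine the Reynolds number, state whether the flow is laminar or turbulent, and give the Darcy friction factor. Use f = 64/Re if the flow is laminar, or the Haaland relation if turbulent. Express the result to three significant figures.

V = 4Q/(πD²) = 0.2669 m/s
Re = VD/ν = 0.2669·0.0476/3.46×10^-4 = 36.7
Re < 2300 → laminar → f = 64/Re = 1.743

Re ≈ 36.7; laminar; f = 64/Re ≈ 1.74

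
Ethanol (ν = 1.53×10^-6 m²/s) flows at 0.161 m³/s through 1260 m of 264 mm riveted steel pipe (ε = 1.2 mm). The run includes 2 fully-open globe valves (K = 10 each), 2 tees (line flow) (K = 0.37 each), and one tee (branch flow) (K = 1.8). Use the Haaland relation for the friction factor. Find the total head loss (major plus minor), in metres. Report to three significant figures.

H_L ≈ 72.5 m

V = 4Q/(πD²) = 2.941 m/s; V²/2g = 0.4409 m
Re = 5.08×10^5, ε/D = 0.00455 → f = 0.02975 (Haaland)
Major: h_f = f(L/D)·V²/2g = 0.02975·4773·0.4409 = 62.61 m
Minor: ΣK = 22.5; h_m = ΣK·V²/2g = 9.938 m
Total H_L = 62.61 + 9.938 = 72.55 m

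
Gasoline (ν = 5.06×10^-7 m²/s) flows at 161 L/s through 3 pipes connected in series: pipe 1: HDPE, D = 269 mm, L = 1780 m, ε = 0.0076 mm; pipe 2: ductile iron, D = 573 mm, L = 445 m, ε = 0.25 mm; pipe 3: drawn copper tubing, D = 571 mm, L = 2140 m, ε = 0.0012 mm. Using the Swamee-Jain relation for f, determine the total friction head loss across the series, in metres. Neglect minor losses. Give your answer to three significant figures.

Pipe 1: V = 2.833 m/s, Re = 1.51×10^6, ε/D = 2.83×10^-5, f = 0.01166, h_1 = f(L/D)V²/2g = 31.57 m
Pipe 2: V = 0.6243 m/s, Re = 7.07×10^5, ε/D = 4.36×10^-4, f = 0.01707, h_2 = f(L/D)V²/2g = 0.2635 m
Pipe 3: V = 0.6287 m/s, Re = 7.09×10^5, ε/D = 2.10×10^-6, f = 0.01235, h_3 = f(L/D)V²/2g = 0.9326 m
Series → Q common, losses add: H = Σh = 32.76 m

H ≈ 32.8 m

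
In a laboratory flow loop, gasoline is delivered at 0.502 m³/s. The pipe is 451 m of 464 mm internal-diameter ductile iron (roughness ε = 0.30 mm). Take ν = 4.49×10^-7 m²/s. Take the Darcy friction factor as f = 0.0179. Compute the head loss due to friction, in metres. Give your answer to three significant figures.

V = 4Q/(πD²) = 4·0.502/(π·0.464²) = 2.969 m/s
h_f = f(L/D)V²/(2g) = 0.01790·(451/0.464)·2.969²/(2·9.81) = 7.816 m

h_f ≈ 7.82 m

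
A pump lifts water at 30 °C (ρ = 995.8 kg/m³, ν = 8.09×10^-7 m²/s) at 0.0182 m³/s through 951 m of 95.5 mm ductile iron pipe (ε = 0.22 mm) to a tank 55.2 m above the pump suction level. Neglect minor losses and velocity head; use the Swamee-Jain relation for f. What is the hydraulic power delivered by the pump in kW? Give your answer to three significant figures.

P_hyd ≈ 24.4 kW

V = 4Q/(πD²) = 2.541 m/s; Re = 3.00×10^5; ε/D = 0.00230; f = 0.02502
h_f = f(L/D)V²/2g = 81.98 m
Total head H = z + h_f = 55.2 + 81.98 = 137.2 m
P_hyd = ρgQH = 995.8·9.81·0.0182·137.2 = 24.39 kW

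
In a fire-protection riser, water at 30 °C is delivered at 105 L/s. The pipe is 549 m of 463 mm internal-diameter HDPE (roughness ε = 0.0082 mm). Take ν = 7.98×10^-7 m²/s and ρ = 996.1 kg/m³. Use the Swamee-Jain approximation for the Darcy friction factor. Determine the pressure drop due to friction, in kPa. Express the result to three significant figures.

V = 4Q/(πD²) = 4·0.105/(π·0.463²) = 0.6236 m/s
Re = VD/ν = 0.6236·0.463/7.98×10^-7 = 3.62×10^5 → turbulent
ε/D = 0.0082/463 = 1.77×10^-5
Swamee-Jain: f = 0.01411
h_f = f(L/D)V²/(2g) = 0.01411·(549/0.463)·0.6236²/(2·9.81) = 0.3317 m
Δp = ρg·h_f = 996.1·9.81·0.3317 = 3.242 kPa

Δp ≈ 3.24 kPa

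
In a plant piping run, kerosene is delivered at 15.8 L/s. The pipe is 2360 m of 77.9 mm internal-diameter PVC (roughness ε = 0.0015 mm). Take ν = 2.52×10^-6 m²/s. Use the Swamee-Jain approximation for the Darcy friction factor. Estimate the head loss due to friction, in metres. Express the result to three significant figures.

V = 4Q/(πD²) = 4·0.0158/(π·0.0779²) = 3.315 m/s
Re = VD/ν = 3.315·0.0779/2.52×10^-6 = 1.02×10^5 → turbulent
ε/D = 0.0015/77.9 = 1.93×10^-5
Swamee-Jain: f = 0.01789
h_f = f(L/D)V²/(2g) = 0.01789·(2360/0.0779)·3.315²/(2·9.81) = 303.6 m

h_f ≈ 304 m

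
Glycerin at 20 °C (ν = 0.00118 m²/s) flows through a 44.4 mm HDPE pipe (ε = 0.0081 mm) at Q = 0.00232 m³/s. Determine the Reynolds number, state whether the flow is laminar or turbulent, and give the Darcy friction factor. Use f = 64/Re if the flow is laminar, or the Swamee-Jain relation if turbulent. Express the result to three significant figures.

Re ≈ 56.4; laminar; f = 64/Re ≈ 1.14

V = 4Q/(πD²) = 1.498 m/s
Re = VD/ν = 1.498·0.0444/0.00118 = 56.4
Re < 2300 → laminar → f = 64/Re = 1.135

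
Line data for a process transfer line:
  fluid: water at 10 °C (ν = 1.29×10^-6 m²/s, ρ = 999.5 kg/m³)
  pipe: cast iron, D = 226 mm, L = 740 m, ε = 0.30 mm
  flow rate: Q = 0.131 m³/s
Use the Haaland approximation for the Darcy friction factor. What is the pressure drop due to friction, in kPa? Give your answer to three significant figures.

Δp ≈ 375 kPa

V = 4Q/(πD²) = 4·0.131/(π·0.226²) = 3.266 m/s
Re = VD/ν = 3.266·0.226/1.29×10^-6 = 5.72×10^5 → turbulent
ε/D = 0.30/226 = 0.00133
Haaland: f = 0.02148
h_f = f(L/D)V²/(2g) = 0.02148·(740/0.226)·3.266²/(2·9.81) = 38.23 m
Δp = ρg·h_f = 999.5·9.81·38.23 = 374.8 kPa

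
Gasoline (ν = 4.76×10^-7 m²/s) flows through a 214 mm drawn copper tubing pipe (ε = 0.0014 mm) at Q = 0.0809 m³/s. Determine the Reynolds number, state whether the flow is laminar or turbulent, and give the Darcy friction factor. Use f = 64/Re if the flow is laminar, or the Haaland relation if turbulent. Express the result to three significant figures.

V = 4Q/(πD²) = 2.249 m/s
Re = VD/ν = 2.249·0.214/4.76×10^-7 = 1.01×10^6
Re > 4000 → turbulent; ε/D = 6.54×10^-6
Haaland: f = 0.01168

Re ≈ 1.01×10^6; turbulent; f ≈ 0.0117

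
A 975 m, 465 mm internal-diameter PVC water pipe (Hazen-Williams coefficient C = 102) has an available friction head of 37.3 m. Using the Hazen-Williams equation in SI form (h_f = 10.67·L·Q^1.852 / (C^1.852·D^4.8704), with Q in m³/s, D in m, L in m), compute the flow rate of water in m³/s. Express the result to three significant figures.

Rearranging: Q = [h_f·C^1.852·D^4.8704 / (10.67·L)]^(1/1.852)
Q = [37.3·102^1.852·0.465^4.8704 / (10.67·975)]^0.540 = 0.6511 m³/s

Q ≈ 0.651 m³/s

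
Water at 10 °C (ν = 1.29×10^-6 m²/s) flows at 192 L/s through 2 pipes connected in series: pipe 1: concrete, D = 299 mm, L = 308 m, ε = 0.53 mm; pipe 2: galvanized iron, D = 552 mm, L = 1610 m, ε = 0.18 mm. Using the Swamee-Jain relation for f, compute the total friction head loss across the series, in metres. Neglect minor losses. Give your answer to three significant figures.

H ≈ 10.7 m

Pipe 1: V = 2.734 m/s, Re = 6.34×10^5, ε/D = 0.00177, f = 0.02310, h_1 = f(L/D)V²/2g = 9.070 m
Pipe 2: V = 0.8023 m/s, Re = 3.43×10^5, ε/D = 3.26×10^-4, f = 0.01704, h_2 = f(L/D)V²/2g = 1.631 m
Series → Q common, losses add: H = Σh = 10.70 m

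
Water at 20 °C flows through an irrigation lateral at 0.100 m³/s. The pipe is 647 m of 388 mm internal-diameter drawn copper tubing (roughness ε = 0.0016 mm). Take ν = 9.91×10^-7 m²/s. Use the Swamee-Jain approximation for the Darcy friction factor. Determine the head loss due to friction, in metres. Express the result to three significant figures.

h_f ≈ 0.861 m

V = 4Q/(πD²) = 4·0.100/(π·0.388²) = 0.8458 m/s
Re = VD/ν = 0.8458·0.388/9.91×10^-7 = 3.31×10^5 → turbulent
ε/D = 0.0016/388 = 4.12×10^-6
Swamee-Jain: f = 0.01416
h_f = f(L/D)V²/(2g) = 0.01416·(647/0.388)·0.8458²/(2·9.81) = 0.8611 m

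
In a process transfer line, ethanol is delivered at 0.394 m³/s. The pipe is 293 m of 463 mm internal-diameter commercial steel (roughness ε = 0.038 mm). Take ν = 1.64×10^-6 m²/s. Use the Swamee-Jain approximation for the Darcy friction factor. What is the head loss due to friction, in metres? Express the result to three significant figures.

V = 4Q/(πD²) = 4·0.394/(π·0.463²) = 2.340 m/s
Re = VD/ν = 2.340·0.463/1.64×10^-6 = 6.61×10^5 → turbulent
ε/D = 0.038/463 = 8.21×10^-5
Swamee-Jain: f = 0.01380
h_f = f(L/D)V²/(2g) = 0.01380·(293/0.463)·2.340²/(2·9.81) = 2.437 m

h_f ≈ 2.44 m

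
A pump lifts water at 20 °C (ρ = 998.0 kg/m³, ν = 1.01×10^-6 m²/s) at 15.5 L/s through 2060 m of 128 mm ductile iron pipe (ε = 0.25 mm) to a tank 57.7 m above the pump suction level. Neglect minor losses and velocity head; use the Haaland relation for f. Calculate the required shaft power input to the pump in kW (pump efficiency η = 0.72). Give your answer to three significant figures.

P_shaft ≈ 18.3 kW

V = 4Q/(πD²) = 1.205 m/s; Re = 1.53×10^5; ε/D = 0.00195; f = 0.02435
h_f = f(L/D)V²/2g = 28.98 m
Total head H = z + h_f = 57.7 + 28.98 = 86.68 m
P_hyd = ρgQH = 998.0·9.81·0.0155·86.68 = 13.15 kW
P_shaft = P_hyd/η = 13.15/0.72 = 18.27 kW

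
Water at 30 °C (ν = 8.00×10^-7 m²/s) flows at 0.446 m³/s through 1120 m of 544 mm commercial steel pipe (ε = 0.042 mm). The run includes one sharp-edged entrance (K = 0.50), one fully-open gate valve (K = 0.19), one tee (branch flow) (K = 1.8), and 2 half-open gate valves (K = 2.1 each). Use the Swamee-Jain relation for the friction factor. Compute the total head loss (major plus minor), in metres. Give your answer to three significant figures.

V = 4Q/(πD²) = 1.919 m/s; V²/2g = 0.1877 m
Re = 1.30×10^6, ε/D = 7.72×10^-5 → f = 0.01285 (Swamee-Jain)
Major: h_f = f(L/D)·V²/2g = 0.01285·2059·0.1877 = 4.965 m
Minor: ΣK = 6.69; h_m = ΣK·V²/2g = 1.256 m
Total H_L = 4.965 + 1.256 = 6.221 m

H_L ≈ 6.22 m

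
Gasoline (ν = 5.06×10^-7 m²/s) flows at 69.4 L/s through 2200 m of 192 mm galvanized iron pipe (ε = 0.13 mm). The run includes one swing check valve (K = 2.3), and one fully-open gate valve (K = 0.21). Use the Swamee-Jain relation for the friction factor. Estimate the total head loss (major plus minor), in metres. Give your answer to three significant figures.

V = 4Q/(πD²) = 2.397 m/s; V²/2g = 0.2928 m
Re = 9.10×10^5, ε/D = 6.77×10^-4 → f = 0.01844 (Swamee-Jain)
Major: h_f = f(L/D)·V²/2g = 0.01844·11458·0.2928 = 61.87 m
Minor: ΣK = 2.51; h_m = ΣK·V²/2g = 0.7350 m
Total H_L = 61.87 + 0.7350 = 62.61 m

H_L ≈ 62.6 m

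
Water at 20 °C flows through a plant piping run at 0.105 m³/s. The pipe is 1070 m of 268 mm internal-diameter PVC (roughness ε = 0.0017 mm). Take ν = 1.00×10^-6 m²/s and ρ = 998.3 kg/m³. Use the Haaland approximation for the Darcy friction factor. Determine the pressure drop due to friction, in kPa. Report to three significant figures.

Δp ≈ 90.7 kPa

V = 4Q/(πD²) = 4·0.105/(π·0.268²) = 1.861 m/s
Re = VD/ν = 1.861·0.268/1.00×10^-6 = 4.99×10^5 → turbulent
ε/D = 0.0017/268 = 6.34×10^-6
Haaland: f = 0.01314
h_f = f(L/D)V²/(2g) = 0.01314·(1070/0.268)·1.861²/(2·9.81) = 9.263 m
Δp = ρg·h_f = 998.3·9.81·9.263 = 90.72 kPa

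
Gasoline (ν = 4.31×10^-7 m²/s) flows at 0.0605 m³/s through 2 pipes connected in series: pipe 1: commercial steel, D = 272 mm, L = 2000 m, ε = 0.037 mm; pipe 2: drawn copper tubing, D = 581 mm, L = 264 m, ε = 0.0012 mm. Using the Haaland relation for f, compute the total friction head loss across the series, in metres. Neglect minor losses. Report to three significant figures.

Pipe 1: V = 1.041 m/s, Re = 6.57×10^5, ε/D = 1.36×10^-4, f = 0.01428, h_1 = f(L/D)V²/2g = 5.803 m
Pipe 2: V = 0.2282 m/s, Re = 3.08×10^5, ε/D = 2.07×10^-6, f = 0.01429, h_2 = f(L/D)V²/2g = 0.01724 m
Series → Q common, losses add: H = Σh = 5.820 m

H ≈ 5.82 m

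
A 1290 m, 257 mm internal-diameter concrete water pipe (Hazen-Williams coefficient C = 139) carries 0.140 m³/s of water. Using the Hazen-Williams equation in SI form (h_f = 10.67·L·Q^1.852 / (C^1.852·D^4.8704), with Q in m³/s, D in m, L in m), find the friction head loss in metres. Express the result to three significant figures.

h_f ≈ 29.0 m

h_f = 10.67·1290·0.140^1.852 / (139^1.852·0.257^4.8704) = 29.00 m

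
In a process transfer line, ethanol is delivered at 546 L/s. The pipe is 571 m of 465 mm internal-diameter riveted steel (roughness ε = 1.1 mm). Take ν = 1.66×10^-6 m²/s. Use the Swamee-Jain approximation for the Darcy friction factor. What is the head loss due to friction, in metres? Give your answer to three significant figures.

V = 4Q/(πD²) = 4·0.546/(π·0.465²) = 3.215 m/s
Re = VD/ν = 3.215·0.465/1.66×10^-6 = 9.01×10^5 → turbulent
ε/D = 1.1/465 = 0.00237
Swamee-Jain: f = 0.02476
h_f = f(L/D)V²/(2g) = 0.02476·(571/0.465)·3.215²/(2·9.81) = 16.02 m

h_f ≈ 16.0 m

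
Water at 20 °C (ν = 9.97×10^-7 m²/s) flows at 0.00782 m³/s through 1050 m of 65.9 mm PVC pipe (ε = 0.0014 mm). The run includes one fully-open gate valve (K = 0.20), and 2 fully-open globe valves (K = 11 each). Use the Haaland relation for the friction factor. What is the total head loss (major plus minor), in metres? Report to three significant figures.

H_L ≈ 76.3 m

V = 4Q/(πD²) = 2.293 m/s; V²/2g = 0.2679 m
Re = 1.52×10^5, ε/D = 2.12×10^-5 → f = 0.01648 (Haaland)
Major: h_f = f(L/D)·V²/2g = 0.01648·15933·0.2679 = 70.36 m
Minor: ΣK = 22.2; h_m = ΣK·V²/2g = 5.948 m
Total H_L = 70.36 + 5.948 = 76.30 m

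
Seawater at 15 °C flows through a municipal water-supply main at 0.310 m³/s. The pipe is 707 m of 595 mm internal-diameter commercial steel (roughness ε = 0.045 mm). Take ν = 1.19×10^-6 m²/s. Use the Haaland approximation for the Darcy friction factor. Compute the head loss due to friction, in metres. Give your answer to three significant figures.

V = 4Q/(πD²) = 4·0.310/(π·0.595²) = 1.115 m/s
Re = VD/ν = 1.115·0.595/1.19×10^-6 = 5.57×10^5 → turbulent
ε/D = 0.045/595 = 7.56×10^-5
Haaland: f = 0.01379
h_f = f(L/D)V²/(2g) = 0.01379·(707/0.595)·1.115²/(2·9.81) = 1.038 m

h_f ≈ 1.04 m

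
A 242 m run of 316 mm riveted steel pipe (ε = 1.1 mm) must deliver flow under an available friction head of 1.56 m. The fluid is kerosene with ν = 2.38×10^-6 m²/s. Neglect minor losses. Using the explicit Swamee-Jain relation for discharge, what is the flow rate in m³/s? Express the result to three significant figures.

Swamee-Jain (Type II): Q = -0.965·√(gD⁵h_f/L)·ln[ε/(3.7D) + √(3.17ν²L/(gD³h_f))]
√(gD⁵h_f/L) = √(9.81·0.316⁵·1.56/242) = 0.01412
ε/(3.7D) = 9.41×10^-4; √(3.17ν²L/(gD³h_f)) = 9.49×10^-5
Q = -0.965·0.01412·ln(0.001036) = 0.09362 m³/s
Check: V = 1.19 m/s, Re = 1.58×10^5, f = 0.02826, h_f = 1.57 m ≈ 1.56 m ✓

Q ≈ 0.0936 m³/s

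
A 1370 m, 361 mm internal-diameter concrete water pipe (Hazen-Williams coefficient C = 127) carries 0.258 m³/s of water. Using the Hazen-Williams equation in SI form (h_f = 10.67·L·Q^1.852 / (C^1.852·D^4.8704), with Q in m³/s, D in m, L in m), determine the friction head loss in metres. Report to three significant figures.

h_f = 10.67·1370·0.258^1.852 / (127^1.852·0.361^4.8704) = 21.58 m

h_f ≈ 21.6 m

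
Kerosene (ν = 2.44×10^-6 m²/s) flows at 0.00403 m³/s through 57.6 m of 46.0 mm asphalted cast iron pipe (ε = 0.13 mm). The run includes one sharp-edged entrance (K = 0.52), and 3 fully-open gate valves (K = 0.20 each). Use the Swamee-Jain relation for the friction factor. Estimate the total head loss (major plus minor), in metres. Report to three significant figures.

V = 4Q/(πD²) = 2.425 m/s; V²/2g = 0.2997 m
Re = 4.57×10^4, ε/D = 0.00283 → f = 0.02879 (Swamee-Jain)
Major: h_f = f(L/D)·V²/2g = 0.02879·1252·0.2997 = 10.81 m
Minor: ΣK = 1.12; h_m = ΣK·V²/2g = 0.3357 m
Total H_L = 10.81 + 0.3357 = 11.14 m

H_L ≈ 11.1 m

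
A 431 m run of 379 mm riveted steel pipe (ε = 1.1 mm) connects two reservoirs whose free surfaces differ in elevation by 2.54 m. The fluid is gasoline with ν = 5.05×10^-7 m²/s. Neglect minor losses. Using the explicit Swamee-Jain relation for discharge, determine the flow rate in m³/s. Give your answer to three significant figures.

Swamee-Jain (Type II): Q = -0.965·√(gD⁵h_f/L)·ln[ε/(3.7D) + √(3.17ν²L/(gD³h_f))]
√(gD⁵h_f/L) = √(9.81·0.379⁵·2.54/431) = 0.02126
ε/(3.7D) = 7.84×10^-4; √(3.17ν²L/(gD³h_f)) = 1.60×10^-5
Q = -0.965·0.02126·ln(8.005×10^-4) = 0.1463 m³/s
Check: V = 1.30 m/s, Re = 9.73×10^5, f = 0.02614, h_f = 2.55 m ≈ 2.54 m ✓

Q ≈ 0.146 m³/s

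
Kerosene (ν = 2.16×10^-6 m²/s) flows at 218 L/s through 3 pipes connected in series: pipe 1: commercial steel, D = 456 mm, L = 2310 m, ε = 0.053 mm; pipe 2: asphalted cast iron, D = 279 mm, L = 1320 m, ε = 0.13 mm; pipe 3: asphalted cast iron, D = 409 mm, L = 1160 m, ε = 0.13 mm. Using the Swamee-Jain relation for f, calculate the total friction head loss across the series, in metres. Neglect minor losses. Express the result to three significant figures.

H ≈ 68.1 m

Pipe 1: V = 1.335 m/s, Re = 2.82×10^5, ε/D = 1.16×10^-4, f = 0.01572, h_1 = f(L/D)V²/2g = 7.233 m
Pipe 2: V = 3.566 m/s, Re = 4.61×10^5, ε/D = 4.66×10^-4, f = 0.01764, h_2 = f(L/D)V²/2g = 54.08 m
Pipe 3: V = 1.659 m/s, Re = 3.14×10^5, ε/D = 3.18×10^-4, f = 0.01711, h_3 = f(L/D)V²/2g = 6.812 m
Series → Q common, losses add: H = Σh = 68.12 m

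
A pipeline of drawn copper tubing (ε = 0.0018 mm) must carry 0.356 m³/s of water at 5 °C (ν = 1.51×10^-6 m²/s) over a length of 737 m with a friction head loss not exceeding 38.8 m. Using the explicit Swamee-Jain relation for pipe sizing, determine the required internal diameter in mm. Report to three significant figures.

D ≈ 301 mm

Swamee-Jain (Type III): D = 0.66·[ε^1.25·(LQ²/(gh_f))^4.75 + ν·Q^9.4·(L/(gh_f))^5.2]^0.04
LQ²/(gh_f) = 0.2454; L/(gh_f) = 1.936
Term 1 = ε^1.25·(…)^4.75 = 8.34×10^-11; Term 2 = ν·Q^9.4·(…)^5.2 = 2.85×10^-9
D = 0.66·(8.34×10^-11 + 2.85×10^-9)^0.04 = 0.3008 m = 301 mm
Check: V = 5.01 m/s, Re = 9.98×10^5, f = 0.01176, h_f = 36.9 m ≈ 38.8 m ✓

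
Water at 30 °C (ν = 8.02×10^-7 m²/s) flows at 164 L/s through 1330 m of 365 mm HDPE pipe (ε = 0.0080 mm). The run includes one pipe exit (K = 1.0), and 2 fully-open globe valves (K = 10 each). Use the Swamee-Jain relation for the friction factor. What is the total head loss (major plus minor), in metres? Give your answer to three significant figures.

V = 4Q/(πD²) = 1.567 m/s; V²/2g = 0.1252 m
Re = 7.13×10^5, ε/D = 2.19×10^-5 → f = 0.01272 (Swamee-Jain)
Major: h_f = f(L/D)·V²/2g = 0.01272·3644·0.1252 = 5.804 m
Minor: ΣK = 21.0; h_m = ΣK·V²/2g = 2.629 m
Total H_L = 5.804 + 2.629 = 8.433 m

H_L ≈ 8.43 m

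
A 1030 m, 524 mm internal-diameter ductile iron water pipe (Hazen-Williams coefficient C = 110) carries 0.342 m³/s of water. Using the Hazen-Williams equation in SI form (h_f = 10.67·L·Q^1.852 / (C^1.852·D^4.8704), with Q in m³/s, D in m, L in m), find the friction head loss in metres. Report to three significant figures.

h_f ≈ 5.81 m

h_f = 10.67·1030·0.342^1.852 / (110^1.852·0.524^4.8704) = 5.812 m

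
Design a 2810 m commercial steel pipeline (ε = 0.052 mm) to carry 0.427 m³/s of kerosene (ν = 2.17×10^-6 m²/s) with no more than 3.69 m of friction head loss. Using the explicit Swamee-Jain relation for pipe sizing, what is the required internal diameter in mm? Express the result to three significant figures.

Swamee-Jain (Type III): D = 0.66·[ε^1.25·(LQ²/(gh_f))^4.75 + ν·Q^9.4·(L/(gh_f))^5.2]^0.04
LQ²/(gh_f) = 14.15; L/(gh_f) = 77.63
Term 1 = ε^1.25·(…)^4.75 = 1.29; Term 2 = ν·Q^9.4·(…)^5.2 = 4.90
D = 0.66·(1.29 + 4.90)^0.04 = 0.7100 m = 710 mm
Check: V = 1.08 m/s, Re = 3.53×10^5, f = 0.01482, h_f = 3.48 m ≈ 3.69 m ✓

D ≈ 710 mm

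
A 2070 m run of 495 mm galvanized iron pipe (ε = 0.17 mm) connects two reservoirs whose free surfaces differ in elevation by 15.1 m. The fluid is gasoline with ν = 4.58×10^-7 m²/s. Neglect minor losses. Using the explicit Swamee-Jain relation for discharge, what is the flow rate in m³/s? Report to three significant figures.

Q ≈ 0.409 m³/s

Swamee-Jain (Type II): Q = -0.965·√(gD⁵h_f/L)·ln[ε/(3.7D) + √(3.17ν²L/(gD³h_f))]
√(gD⁵h_f/L) = √(9.81·0.495⁵·15.1/2070) = 0.04612
ε/(3.7D) = 9.28×10^-5; √(3.17ν²L/(gD³h_f)) = 8.75×10^-6
Q = -0.965·0.04612·ln(1.016×10^-4) = 0.4092 m³/s
Check: V = 2.13 m/s, Re = 2.30×10^6, f = 0.01575, h_f = 15.2 m ≈ 15.1 m ✓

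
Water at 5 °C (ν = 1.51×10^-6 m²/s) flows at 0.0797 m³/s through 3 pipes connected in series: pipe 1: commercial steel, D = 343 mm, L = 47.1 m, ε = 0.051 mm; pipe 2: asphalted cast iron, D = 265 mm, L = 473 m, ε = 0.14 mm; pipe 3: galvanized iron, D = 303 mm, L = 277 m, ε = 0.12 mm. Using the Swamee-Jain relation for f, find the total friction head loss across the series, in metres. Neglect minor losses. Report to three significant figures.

Pipe 1: V = 0.8625 m/s, Re = 1.96×10^5, ε/D = 1.49×10^-4, f = 0.01681, h_1 = f(L/D)V²/2g = 0.08754 m
Pipe 2: V = 1.445 m/s, Re = 2.54×10^5, ε/D = 5.28×10^-4, f = 0.01871, h_2 = f(L/D)V²/2g = 3.555 m
Pipe 3: V = 1.105 m/s, Re = 2.22×10^5, ε/D = 3.96×10^-4, f = 0.01818, h_3 = f(L/D)V²/2g = 1.035 m
Series → Q common, losses add: H = Σh = 4.677 m

H ≈ 4.68 m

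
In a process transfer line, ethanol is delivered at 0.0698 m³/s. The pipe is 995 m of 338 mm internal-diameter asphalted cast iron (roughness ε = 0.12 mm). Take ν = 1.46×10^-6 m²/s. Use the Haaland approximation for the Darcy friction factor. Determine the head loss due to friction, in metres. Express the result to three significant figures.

h_f ≈ 1.64 m

V = 4Q/(πD²) = 4·0.0698/(π·0.338²) = 0.7779 m/s
Re = VD/ν = 0.7779·0.338/1.46×10^-6 = 1.80×10^5 → turbulent
ε/D = 0.12/338 = 3.55×10^-4
Haaland: f = 0.01804
h_f = f(L/D)V²/(2g) = 0.01804·(995/0.338)·0.7779²/(2·9.81) = 1.638 m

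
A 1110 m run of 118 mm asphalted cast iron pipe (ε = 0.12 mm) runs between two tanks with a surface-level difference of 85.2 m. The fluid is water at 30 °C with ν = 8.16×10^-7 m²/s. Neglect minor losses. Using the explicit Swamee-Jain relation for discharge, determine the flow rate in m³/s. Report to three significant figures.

Q ≈ 0.0323 m³/s

Swamee-Jain (Type II): Q = -0.965·√(gD⁵h_f/L)·ln[ε/(3.7D) + √(3.17ν²L/(gD³h_f))]
√(gD⁵h_f/L) = √(9.81·0.118⁵·85.2/1110) = 0.004150
ε/(3.7D) = 2.75×10^-4; √(3.17ν²L/(gD³h_f)) = 4.13×10^-5
Q = -0.965·0.004150·ln(3.162×10^-4) = 0.03228 m³/s
Check: V = 2.95 m/s, Re = 4.27×10^5, f = 0.02053, h_f = 85.8 m ≈ 85.2 m ✓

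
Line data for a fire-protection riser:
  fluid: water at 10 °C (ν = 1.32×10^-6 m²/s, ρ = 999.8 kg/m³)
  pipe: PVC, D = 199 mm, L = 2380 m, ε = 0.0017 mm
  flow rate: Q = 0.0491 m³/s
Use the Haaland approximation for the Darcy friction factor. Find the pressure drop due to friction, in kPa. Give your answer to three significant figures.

Δp ≈ 224 kPa

V = 4Q/(πD²) = 4·0.0491/(π·0.199²) = 1.579 m/s
Re = VD/ν = 1.579·0.199/1.32×10^-6 = 2.38×10^5 → turbulent
ε/D = 0.0017/199 = 8.54×10^-6
Haaland: f = 0.01504
h_f = f(L/D)V²/(2g) = 0.01504·(2380/0.199)·1.579²/(2·9.81) = 22.85 m
Δp = ρg·h_f = 999.8·9.81·22.85 = 224.1 kPa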